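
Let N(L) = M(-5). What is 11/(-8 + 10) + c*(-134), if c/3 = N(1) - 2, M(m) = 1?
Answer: 815/2 ≈ 407.50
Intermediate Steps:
N(L) = 1
c = -3 (c = 3*(1 - 2) = 3*(-1) = -3)
11/(-8 + 10) + c*(-134) = 11/(-8 + 10) - 3*(-134) = 11/2 + 402 = 815/2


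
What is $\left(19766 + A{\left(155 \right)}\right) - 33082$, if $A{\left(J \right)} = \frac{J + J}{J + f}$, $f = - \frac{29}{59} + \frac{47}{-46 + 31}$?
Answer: $- \frac{1783630222}{133967} \approx -13314.0$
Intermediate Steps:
$f = - \frac{3208}{885}$ ($f = \left(-29\right) \frac{1}{59} + \frac{47}{-15} = - \frac{29}{59} + 47 \left(- \frac{1}{15}\right) = - \frac{29}{59} - \frac{47}{15} = - \frac{3208}{885} \approx -3.6249$)
$A{\left(J \right)} = \frac{2 J}{- \frac{3208}{885} + J}$ ($A{\left(J \right)} = \frac{J + J}{J - \frac{3208}{885}} = \frac{2 J}{- \frac{3208}{885} + J}$)
$\left(19766 + A{\left(155 \right)}\right) - 33082 = \left(19766 + 1770 \cdot 155 \frac{1}{-3208 + 885 \cdot 155}\right) - 33082 = \left(19766 + 1770 \cdot 155 \frac{1}{-3208 + 137175}\right) - 33082 = \left(19766 + 1770 \cdot 155 \cdot \frac{1}{133967}\right) - 33082 = \left(19766 + \frac{274350}{133967}\right) - 33082 = \frac{2648266072}{133967} - 33082 = - \frac{1783630222}{133967}$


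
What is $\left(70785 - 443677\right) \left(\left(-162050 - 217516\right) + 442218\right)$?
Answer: $-23362429584$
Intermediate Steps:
$\left(70785 - 443677\right) \left(\left(-162050 - 217516\right) + 442218\right) = - 372892 \left(-379566 + 442218\right) = \left(-372892\right) 62652 = -23362429584$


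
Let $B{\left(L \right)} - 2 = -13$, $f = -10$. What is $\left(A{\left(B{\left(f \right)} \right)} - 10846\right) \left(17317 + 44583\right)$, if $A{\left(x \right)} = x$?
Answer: $-672048300$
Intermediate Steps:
$B{\left(L \right)} = -11$ ($B{\left(L \right)} = 2 - 13 = -11$)
$\left(A{\left(B{\left(f \right)} \right)} - 10846\right) \left(17317 + 44583\right) = \left(-11 - 10846\right) \left(17317 + 44583\right) = \left(-10857\right) 61900 = -672048300$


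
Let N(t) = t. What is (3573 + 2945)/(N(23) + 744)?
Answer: 6518/767 ≈ 8.4980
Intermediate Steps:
(3573 + 2945)/(N(23) + 744) = (3573 + 2945)/(23 + 744) = 6518/767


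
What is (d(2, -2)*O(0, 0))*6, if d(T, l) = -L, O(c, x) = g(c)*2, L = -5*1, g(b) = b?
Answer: 0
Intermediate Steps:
L = -5
O(c, x) = 2*c (O(c, x) = c*2 = 2*c)
d(T, l) = 5 (d(T, l) = -1*(-5) = 5)
(d(2, -2)*O(0, 0))*6 = (5*(2*0))*6 = (5*0)*6 = 0*6 = 0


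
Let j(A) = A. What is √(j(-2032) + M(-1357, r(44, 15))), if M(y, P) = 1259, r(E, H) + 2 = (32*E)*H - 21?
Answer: I*√773 ≈ 27.803*I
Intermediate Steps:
r(E, H) = -23 + 32*E*H (r(E, H) = -2 + ((32*E)*H - 21) = -2 + (32*E*H - 21) = -2 + (-21 + 32*E*H) = -23 + 32*E*H)
√(j(-2032) + M(-1357, r(44, 15))) = √(-2032 + 1259) = √(-773) = I*√773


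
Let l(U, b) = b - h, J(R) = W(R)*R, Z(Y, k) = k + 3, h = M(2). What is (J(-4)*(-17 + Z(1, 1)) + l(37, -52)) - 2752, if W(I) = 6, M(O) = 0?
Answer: -2492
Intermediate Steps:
h = 0
Z(Y, k) = 3 + k
J(R) = 6*R
l(U, b) = b (l(U, b) = b - 1*0 = b + 0 = b)
(J(-4)*(-17 + Z(1, 1)) + l(37, -52)) - 2752 = ((6*(-4))*(-17 + (3 + 1)) - 52) - 2752 = (-24*(-17 + 4) - 52) - 2752 = (-24*(-13) - 52) - 2752 = (312 - 52) - 2752 = 260 - 2752 = -2492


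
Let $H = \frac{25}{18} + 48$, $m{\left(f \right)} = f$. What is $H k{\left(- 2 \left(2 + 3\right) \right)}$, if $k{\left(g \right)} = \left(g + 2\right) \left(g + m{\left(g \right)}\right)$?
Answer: $\frac{71120}{9} \approx 7902.2$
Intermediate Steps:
$k{\left(g \right)} = 2 g \left(2 + g\right)$ ($k{\left(g \right)} = \left(g + 2\right) \left(g + g\right) = \left(2 + g\right) 2 g = 2 g \left(2 + g\right)$)
$H = \frac{889}{18}$ ($H = 25 \cdot \frac{1}{18} + 48 = \frac{25}{18} + 48 = \frac{889}{18} \approx 49.389$)
$H k{\left(- 2 \left(2 + 3\right) \right)} = \frac{889 \cdot 2 \left(- 2 \left(2 + 3\right)\right) \left(2 - 2 \left(2 + 3\right)\right)}{18} = \frac{889 \cdot 2 \left(\left(-2\right) 5\right) \left(2 - 10\right)}{18} = \frac{889 \cdot 2 \left(-10\right) \left(2 - 10\right)}{18} = \frac{889 \cdot 2 \left(-10\right) \left(-8\right)}{18} = \frac{889}{18} \cdot 160 = \frac{71120}{9}$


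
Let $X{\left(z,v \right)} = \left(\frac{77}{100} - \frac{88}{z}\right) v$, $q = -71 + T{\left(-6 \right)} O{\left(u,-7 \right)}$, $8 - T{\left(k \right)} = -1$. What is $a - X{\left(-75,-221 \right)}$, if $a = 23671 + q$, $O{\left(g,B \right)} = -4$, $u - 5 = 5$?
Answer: $\frac{7198043}{300} \approx 23993.0$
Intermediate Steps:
$u = 10$ ($u = 5 + 5 = 10$)
$T{\left(k \right)} = 9$ ($T{\left(k \right)} = 8 - -1 = 8 + 1 = 9$)
$q = -107$ ($q = -71 + 9 \left(-4\right) = -71 - 36 = -107$)
$X{\left(z,v \right)} = v \left(\frac{77}{100} - \frac{88}{z}\right)$ ($X{\left(z,v \right)} = \left(77 \cdot \frac{1}{100} - \frac{88}{z}\right) v = \left(\frac{77}{100} - \frac{88}{z}\right) v = v \left(\frac{77}{100} - \frac{88}{z}\right)$)
$a = 23564$ ($a = 23671 - 107 = 23564$)
$a - X{\left(-75,-221 \right)} = 23564 - \left(\frac{77}{100} \left(-221\right) - - \frac{19448}{-75}\right) = 23564 - \left(- \frac{17017}{100} - \left(-19448\right) \left(- \frac{1}{75}\right)\right) = 23564 - \left(- \frac{17017}{100} - \frac{19448}{75}\right) = 23564 - - \frac{128843}{300} = 23564 + \frac{128843}{300} = \frac{7198043}{300}$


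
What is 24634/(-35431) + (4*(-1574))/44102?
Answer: -654741122/781288981 ≈ -0.83803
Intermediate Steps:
24634/(-35431) + (4*(-1574))/44102 = 24634*(-1/35431) - 6296*1/44102 = -24634/35431 - 3148/22051 = -654741122/781288981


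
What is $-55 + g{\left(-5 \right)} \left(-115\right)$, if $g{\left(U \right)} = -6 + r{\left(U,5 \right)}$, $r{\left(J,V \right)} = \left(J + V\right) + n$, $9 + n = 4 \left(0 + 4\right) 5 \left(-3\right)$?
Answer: $29270$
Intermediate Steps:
$n = -249$ ($n = -9 + 4 \left(0 + 4\right) 5 \left(-3\right) = -9 + 4 \cdot 4 \cdot 5 \left(-3\right) = -9 + 4 \cdot 20 \left(-3\right) = -9 + 80 \left(-3\right) = -9 - 240 = -249$)
$r{\left(J,V \right)} = -249 + J + V$ ($r{\left(J,V \right)} = \left(J + V\right) - 249 = -249 + J + V$)
$g{\left(U \right)} = -250 + U$ ($g{\left(U \right)} = -6 + \left(-249 + U + 5\right) = -6 + \left(-244 + U\right) = -250 + U$)
$-55 + g{\left(-5 \right)} \left(-115\right) = -55 + \left(-250 - 5\right) \left(-115\right) = -55 - -29325 = -55 + 29325 = 29270$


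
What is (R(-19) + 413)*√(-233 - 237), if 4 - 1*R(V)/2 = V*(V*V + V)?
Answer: 13417*I*√470 ≈ 2.9087e+5*I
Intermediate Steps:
R(V) = 8 - 2*V*(V + V²) (R(V) = 8 - 2*V*(V*V + V) = 8 - 2*V*(V² + V) = 8 - 2*V*(V + V²))
(R(-19) + 413)*√(-233 - 237) = ((8 - 2*(-19)² - 2*(-19)³) + 413)*√(-233 - 237) = ((8 - 2*361 - 2*(-6859)) + 413)*√(-470) = ((8 - 722 + 13718) + 413)*(I*√470) = (13004 + 413)*(I*√470) = 13417*(I*√470) = 13417*I*√470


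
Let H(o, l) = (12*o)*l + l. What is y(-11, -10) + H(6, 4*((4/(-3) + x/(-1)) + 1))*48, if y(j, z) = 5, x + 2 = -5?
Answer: 93445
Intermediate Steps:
x = -7 (x = -2 - 5 = -7)
H(o, l) = l + 12*l*o (H(o, l) = 12*l*o + l = l + 12*l*o)
y(-11, -10) + H(6, 4*((4/(-3) + x/(-1)) + 1))*48 = 5 + ((4*((4/(-3) - 7/(-1)) + 1))*(1 + 12*6))*48 = 5 + ((4*((4*(-1/3) - 7*(-1)) + 1))*(1 + 72))*48 = 5 + ((4*((-4/3 + 7) + 1))*73)*48 = 5 + ((4*(17/3 + 1))*73)*48 = 5 + ((4*(20/3))*73)*48 = 5 + ((80/3)*73)*48 = 5 + (5840/3)*48 = 5 + 93440 = 93445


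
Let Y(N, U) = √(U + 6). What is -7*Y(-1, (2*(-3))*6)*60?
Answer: -420*I*√30 ≈ -2300.4*I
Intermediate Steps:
Y(N, U) = √(6 + U)
-7*Y(-1, (2*(-3))*6)*60 = -7*√(6 + (2*(-3))*6)*60 = -7*√(6 - 6*6)*60 = -7*√(6 - 36)*60 = -7*I*√30*60 = -420*I*√30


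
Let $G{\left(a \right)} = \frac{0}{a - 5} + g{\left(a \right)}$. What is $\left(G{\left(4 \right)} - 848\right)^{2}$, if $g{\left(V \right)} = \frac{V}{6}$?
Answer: $\frac{6461764}{9} \approx 7.1797 \cdot 10^{5}$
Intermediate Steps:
$g{\left(V \right)} = \frac{V}{6}$ ($g{\left(V \right)} = V \frac{1}{6} = \frac{V}{6}$)
$G{\left(a \right)} = \frac{a}{6}$ ($G{\left(a \right)} = \frac{0}{a - 5} + \frac{a}{6} = \frac{0}{-5 + a} + \frac{a}{6} = 0 + \frac{a}{6} = \frac{a}{6}$)
$\left(G{\left(4 \right)} - 848\right)^{2} = \left(\frac{1}{6} \cdot 4 - 848\right)^{2} = \left(\frac{2}{3} - 848\right)^{2} = \left(- \frac{2542}{3}\right)^{2} = \frac{6461764}{9}$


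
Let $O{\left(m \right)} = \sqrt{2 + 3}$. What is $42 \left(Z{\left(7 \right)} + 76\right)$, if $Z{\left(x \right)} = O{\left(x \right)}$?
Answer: $3192 + 42 \sqrt{5} \approx 3285.9$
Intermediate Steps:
$O{\left(m \right)} = \sqrt{5}$
$Z{\left(x \right)} = \sqrt{5}$
$42 \left(Z{\left(7 \right)} + 76\right) = 42 \left(\sqrt{5} + 76\right) = 42 \left(76 + \sqrt{5}\right) = 3192 + 42 \sqrt{5}$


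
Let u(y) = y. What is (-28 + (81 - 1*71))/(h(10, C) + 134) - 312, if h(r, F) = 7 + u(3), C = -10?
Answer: -2497/8 ≈ -312.13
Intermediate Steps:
h(r, F) = 10 (h(r, F) = 7 + 3 = 10)
(-28 + (81 - 1*71))/(h(10, C) + 134) - 312 = (-28 + (81 - 1*71))/(10 + 134) - 312 = (-28 + (81 - 71))/144 - 312 = (-28 + 10)*(1/144) - 312 = -18*1/144 - 312 = -⅛ - 312 = -2497/8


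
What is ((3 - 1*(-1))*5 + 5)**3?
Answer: 15625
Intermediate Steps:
((3 - 1*(-1))*5 + 5)**3 = ((3 + 1)*5 + 5)**3 = (4*5 + 5)**3 = (20 + 5)**3 = 25**3 = 15625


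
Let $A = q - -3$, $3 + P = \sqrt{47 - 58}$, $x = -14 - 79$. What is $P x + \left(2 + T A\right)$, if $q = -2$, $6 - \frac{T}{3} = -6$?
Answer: $317 - 93 i \sqrt{11} \approx 317.0 - 308.45 i$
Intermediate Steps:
$T = 36$ ($T = 18 - -18 = 18 + 18 = 36$)
$x = -93$
$P = -3 + i \sqrt{11}$ ($P = -3 + \sqrt{47 - 58} = -3 + \sqrt{-11} = -3 + i \sqrt{11} \approx -3.0 + 3.3166 i$)
$A = 1$ ($A = -2 - -3 = -2 + 3 = 1$)
$P x + \left(2 + T A\right) = \left(-3 + i \sqrt{11}\right) \left(-93\right) + \left(2 + 36 \cdot 1\right) = \left(279 - 93 i \sqrt{11}\right) + \left(2 + 36\right) = \left(279 - 93 i \sqrt{11}\right) + 38 = 317 - 93 i \sqrt{11}$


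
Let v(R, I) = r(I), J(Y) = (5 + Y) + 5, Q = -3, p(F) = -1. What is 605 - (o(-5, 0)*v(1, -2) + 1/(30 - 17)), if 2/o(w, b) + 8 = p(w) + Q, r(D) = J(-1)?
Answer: 15767/26 ≈ 606.42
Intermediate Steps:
J(Y) = 10 + Y
r(D) = 9 (r(D) = 10 - 1 = 9)
v(R, I) = 9
o(w, b) = -⅙ (o(w, b) = 2/(-8 + (-1 - 3)) = 2/(-8 - 4) = 2/(-12) = 2*(-1/12) = -⅙)
605 - (o(-5, 0)*v(1, -2) + 1/(30 - 17)) = 605 - (-⅙*9 + 1/(30 - 17)) = 605 - (-3/2 + 1/13) = 605 - 1*(-37/26) = 605 + 37/26 = 15767/26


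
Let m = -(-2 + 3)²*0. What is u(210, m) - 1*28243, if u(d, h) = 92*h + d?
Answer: -28033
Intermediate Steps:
m = 0 (m = -1*1²*0 = -1*1*0 = -1*0 = 0)
u(d, h) = d + 92*h
u(210, m) - 1*28243 = (210 + 92*0) - 1*28243 = (210 + 0) - 28243 = 210 - 28243 = -28033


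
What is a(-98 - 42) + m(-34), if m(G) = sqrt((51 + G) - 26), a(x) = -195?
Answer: -195 + 3*I ≈ -195.0 + 3.0*I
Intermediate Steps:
m(G) = sqrt(25 + G)
a(-98 - 42) + m(-34) = -195 + sqrt(25 - 34) = -195 + sqrt(-9) = -195 + 3*I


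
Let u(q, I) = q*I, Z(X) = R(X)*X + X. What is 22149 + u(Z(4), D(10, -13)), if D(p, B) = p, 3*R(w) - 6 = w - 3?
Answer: 66847/3 ≈ 22282.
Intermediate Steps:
R(w) = 1 + w/3 (R(w) = 2 + (w - 3)/3 = 2 + (-3 + w)/3 = 2 + (-1 + w/3) = 1 + w/3)
Z(X) = X + X*(1 + X/3) (Z(X) = (1 + X/3)*X + X = X*(1 + X/3) + X = X + X*(1 + X/3))
u(q, I) = I*q
22149 + u(Z(4), D(10, -13)) = 22149 + 10*((1/3)*4*(6 + 4)) = 22149 + 10*((1/3)*4*10) = 22149 + 10*(40/3) = 22149 + 400/3 = 66847/3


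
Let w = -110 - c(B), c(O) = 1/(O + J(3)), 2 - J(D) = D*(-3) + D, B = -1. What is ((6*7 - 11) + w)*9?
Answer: -4986/7 ≈ -712.29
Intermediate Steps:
J(D) = 2 + 2*D (J(D) = 2 - (D*(-3) + D) = 2 - (-3*D + D) = 2 - (-2)*D = 2 + 2*D)
c(O) = 1/(8 + O) (c(O) = 1/(O + (2 + 2*3)) = 1/(O + (2 + 6)) = 1/(O + 8) = 1/(8 + O))
w = -771/7 (w = -110 - 1/(8 - 1) = -110 - 1/7 = -771/7 ≈ -110.14)
((6*7 - 11) + w)*9 = ((6*7 - 11) - 771/7)*9 = ((42 - 11) - 771/7)*9 = (31 - 771/7)*9 = -554/7*9 = -4986/7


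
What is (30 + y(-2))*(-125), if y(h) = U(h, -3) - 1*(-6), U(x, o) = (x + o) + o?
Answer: -3500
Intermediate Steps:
U(x, o) = x + 2*o (U(x, o) = (o + x) + o = x + 2*o)
y(h) = h (y(h) = (h + 2*(-3)) - 1*(-6) = (h - 6) + 6 = (-6 + h) + 6 = h)
(30 + y(-2))*(-125) = (30 - 2)*(-125) = 28*(-125) = -3500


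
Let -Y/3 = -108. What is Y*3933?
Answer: 1274292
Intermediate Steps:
Y = 324 (Y = -3*(-108) = 324)
Y*3933 = 324*3933 = 1274292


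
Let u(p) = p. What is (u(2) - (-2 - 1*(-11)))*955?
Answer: -6685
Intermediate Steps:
(u(2) - (-2 - 1*(-11)))*955 = (2 - (-2 - 1*(-11)))*955 = (2 - (-2 + 11))*955 = (2 - 1*9)*955 = (2 - 9)*955 = -7*955 = -6685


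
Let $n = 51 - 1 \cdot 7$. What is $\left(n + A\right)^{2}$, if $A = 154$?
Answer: $39204$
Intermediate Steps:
$n = 44$ ($n = 51 - 7 = 44$)
$\left(n + A\right)^{2} = \left(44 + 154\right)^{2} = 198^{2} = 39204$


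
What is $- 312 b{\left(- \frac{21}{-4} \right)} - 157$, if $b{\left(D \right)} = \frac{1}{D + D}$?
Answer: $- \frac{1307}{7} \approx -186.71$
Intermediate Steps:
$b{\left(D \right)} = \frac{1}{2 D}$
$- 312 b{\left(- \frac{21}{-4} \right)} - 157 = - 312 \frac{1}{2 \left(- \frac{21}{-4}\right)} - 157 = - 312 \frac{1}{2 \left(\left(-21\right) \left(- \frac{1}{4}\right)\right)} - 157 = - 312 \frac{1}{2 \cdot \frac{21}{4}} - 157 = - 312 \cdot \frac{1}{2} \cdot \frac{4}{21} - 157 = \left(-312\right) \frac{2}{21} - 157 = - \frac{208}{7} - 157 = - \frac{1307}{7}$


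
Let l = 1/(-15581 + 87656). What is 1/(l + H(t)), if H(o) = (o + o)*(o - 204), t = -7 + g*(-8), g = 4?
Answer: 72075/1366109551 ≈ 5.2759e-5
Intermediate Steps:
t = -39 (t = -7 + 4*(-8) = -7 - 32 = -39)
H(o) = 2*o*(-204 + o) (H(o) = (2*o)*(-204 + o) = 2*o*(-204 + o))
l = 1/72075 ≈ 1.3874e-5
1/(l + H(t)) = 1/(1/72075 + 2*(-39)*(-204 - 39)) = 1/(1/72075 + 2*(-39)*(-243)) = 1/(1/72075 + 18954) = 1/(1366109551/72075) = 72075/1366109551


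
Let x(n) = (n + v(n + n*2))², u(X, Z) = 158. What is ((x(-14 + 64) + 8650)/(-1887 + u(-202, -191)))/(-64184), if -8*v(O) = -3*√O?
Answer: 357475/3551172352 + 375*√6/221948272 ≈ 0.00010480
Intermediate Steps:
v(O) = 3*√O/8 (v(O) = -(-3)*√O/8 = 3*√O/8)
x(n) = (n + 3*√3*√n/8)² (x(n) = (n + 3*√(n + n*2)/8)² = (n + 3*√(n + 2*n)/8)² = (n + 3*√(3*n)/8)² = (n + 3*(√3*√n)/8)² = (n + 3*√3*√n/8)²)
((x(-14 + 64) + 8650)/(-1887 + u(-202, -191)))/(-64184) = (((8*(-14 + 64) + 3*√3*√(-14 + 64))²/64 + 8650)/(-1887 + 158))/(-64184) = (((8*50 + 3*√3*√50)²/64 + 8650)/(-1729))*(-1/64184) = (((400 + 3*√3*(5*√2))²/64 + 8650)*(-1/1729))*(-1/64184) = (((400 + 15*√6)²/64 + 8650)*(-1/1729))*(-1/64184) = ((8650 + (400 + 15*√6)²/64)*(-1/1729))*(-1/64184) = (-8650/1729 - (400 + 15*√6)²/110656)*(-1/64184) = 4325/55487068 + (400 + 15*√6)²/7102344704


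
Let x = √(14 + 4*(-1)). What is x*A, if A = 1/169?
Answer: √10/169 ≈ 0.018712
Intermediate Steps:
x = √10 (x = √(14 - 4) = √10 ≈ 3.1623)
A = 1/169 ≈ 0.0059172
x*A = √10*(1/169) = √10/169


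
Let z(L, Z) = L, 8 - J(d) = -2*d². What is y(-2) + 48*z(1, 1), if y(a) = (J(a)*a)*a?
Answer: 112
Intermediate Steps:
J(d) = 8 + 2*d² (J(d) = 8 - (-2)*d² = 8 + 2*d²)
y(a) = a²*(8 + 2*a²) (y(a) = ((8 + 2*a²)*a)*a = (a*(8 + 2*a²))*a = a²*(8 + 2*a²))
y(-2) + 48*z(1, 1) = 2*(-2)²*(4 + (-2)²) + 48*1 = 2*4*(4 + 4) + 48 = 2*4*8 + 48 = 64 + 48 = 112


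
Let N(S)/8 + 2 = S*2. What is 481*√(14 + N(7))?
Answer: 481*√110 ≈ 5044.8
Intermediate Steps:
N(S) = -16 + 16*S (N(S) = -16 + 8*(S*2) = -16 + 8*(2*S) = -16 + 16*S)
481*√(14 + N(7)) = 481*√(14 + (-16 + 16*7)) = 481*√(14 + (-16 + 112)) = 481*√(14 + 96) = 481*√110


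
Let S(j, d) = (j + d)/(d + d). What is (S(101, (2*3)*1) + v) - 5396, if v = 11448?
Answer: 72731/12 ≈ 6060.9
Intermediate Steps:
S(j, d) = (d + j)/(2*d) (S(j, d) = (d + j)/((2*d)) = (d + j)*(1/(2*d)) = (d + j)/(2*d))
(S(101, (2*3)*1) + v) - 5396 = (((2*3)*1 + 101)/(2*(((2*3)*1))) + 11448) - 5396 = ((6*1 + 101)/(2*((6*1))) + 11448) - 5396 = ((½)*(6 + 101)/6 + 11448) - 5396 = ((½)*(⅙)*107 + 11448) - 5396 = (107/12 + 11448) - 5396 = 137483/12 - 5396 = 72731/12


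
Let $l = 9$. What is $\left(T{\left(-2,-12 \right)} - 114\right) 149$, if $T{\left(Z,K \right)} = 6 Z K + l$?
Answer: $5811$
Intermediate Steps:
$T{\left(Z,K \right)} = 9 + 6 K Z$ ($T{\left(Z,K \right)} = 6 Z K + 9 = 6 K Z + 9 = 9 + 6 K Z$)
$\left(T{\left(-2,-12 \right)} - 114\right) 149 = \left(\left(9 + 6 \left(-12\right) \left(-2\right)\right) - 114\right) 149 = \left(\left(9 + 144\right) - 114\right) 149 = \left(153 - 114\right) 149 = 39 \cdot 149 = 5811$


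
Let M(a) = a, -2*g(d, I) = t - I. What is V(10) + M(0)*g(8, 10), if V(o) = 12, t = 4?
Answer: 12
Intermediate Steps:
g(d, I) = -2 + I/2 (g(d, I) = -(4 - I)/2 = -2 + I/2)
V(10) + M(0)*g(8, 10) = 12 + 0*(-2 + (½)*10) = 12 + 0*(-2 + 5) = 12 + 0*3 = 12 + 0 = 12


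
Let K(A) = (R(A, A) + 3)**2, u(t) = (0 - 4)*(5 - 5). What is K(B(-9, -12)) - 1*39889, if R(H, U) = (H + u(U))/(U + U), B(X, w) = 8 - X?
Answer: -159507/4 ≈ -39877.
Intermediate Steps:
u(t) = 0 (u(t) = -4*0 = 0)
R(H, U) = H/(2*U) (R(H, U) = (H + 0)/(U + U) = H/((2*U)) = H*(1/(2*U)) = H/(2*U))
K(A) = 49/4 (K(A) = (A/(2*A) + 3)**2 = (1/2 + 3)**2 = (7/2)**2 = 49/4)
K(B(-9, -12)) - 1*39889 = 49/4 - 1*39889 = 49/4 - 39889 = -159507/4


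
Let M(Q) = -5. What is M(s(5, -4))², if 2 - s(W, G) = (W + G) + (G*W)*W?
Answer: 25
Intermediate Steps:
s(W, G) = 2 - G - W - G*W² (s(W, G) = 2 - ((W + G) + (G*W)*W) = 2 - ((G + W) + G*W²) = 2 - (G + W + G*W²) = 2 + (-G - W - G*W²) = 2 - G - W - G*W²)
M(s(5, -4))² = (-5)² = 25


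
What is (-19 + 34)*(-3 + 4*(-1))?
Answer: -105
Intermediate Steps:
(-19 + 34)*(-3 + 4*(-1)) = 15*(-3 - 4) = 15*(-7) = -105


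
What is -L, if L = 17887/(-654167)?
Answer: 17887/654167 ≈ 0.027343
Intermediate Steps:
L = -17887/654167 (L = 17887*(-1/654167) = -17887/654167 ≈ -0.027343)
-L = -1*(-17887/654167) = 17887/654167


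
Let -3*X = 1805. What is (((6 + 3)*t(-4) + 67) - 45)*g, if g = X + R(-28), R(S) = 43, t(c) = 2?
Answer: -67040/3 ≈ -22347.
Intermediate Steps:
X = -1805/3 (X = -⅓*1805 = -1805/3 ≈ -601.67)
g = -1676/3 (g = -1805/3 + 43 = -1676/3 ≈ -558.67)
(((6 + 3)*t(-4) + 67) - 45)*g = (((6 + 3)*2 + 67) - 45)*(-1676/3) = ((9*2 + 67) - 45)*(-1676/3) = ((18 + 67) - 45)*(-1676/3) = (85 - 45)*(-1676/3) = 40*(-1676/3) = -67040/3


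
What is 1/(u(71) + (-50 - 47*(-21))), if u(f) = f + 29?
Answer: 1/1037 ≈ 0.00096432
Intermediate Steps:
u(f) = 29 + f
1/(u(71) + (-50 - 47*(-21))) = 1/((29 + 71) + (-50 - 47*(-21))) = 1/(100 + (-50 + 987)) = 1/(100 + 937) = 1/1037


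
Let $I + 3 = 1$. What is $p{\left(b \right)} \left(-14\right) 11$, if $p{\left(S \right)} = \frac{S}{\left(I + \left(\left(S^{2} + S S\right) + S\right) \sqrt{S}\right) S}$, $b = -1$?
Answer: $\frac{308}{5} + \frac{154 i}{5} \approx 61.6 + 30.8 i$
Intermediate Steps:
$I = -2$ ($I = -3 + 1 = -2$)
$p{\left(S \right)} = \frac{1}{-2 + \sqrt{S} \left(S + 2 S^{2}\right)}$ ($p{\left(S \right)} = \frac{S}{\left(-2 + \left(\left(S^{2} + S S\right) + S\right) \sqrt{S}\right) S} = \frac{S}{\left(-2 + \left(\left(S^{2} + S^{2}\right) + S\right) \sqrt{S}\right) S} = \frac{S}{\left(-2 + \left(2 S^{2} + S\right) \sqrt{S}\right) S} = \frac{S}{\left(-2 + \left(S + 2 S^{2}\right) \sqrt{S}\right) S} = \frac{S}{\left(-2 + \sqrt{S} \left(S + 2 S^{2}\right)\right) S} = \frac{S}{S \left(-2 + \sqrt{S} \left(S + 2 S^{2}\right)\right)} = S \frac{1}{S \left(-2 + \sqrt{S} \left(S + 2 S^{2}\right)\right)} = \frac{1}{-2 + \sqrt{S} \left(S + 2 S^{2}\right)}$)
$p{\left(b \right)} \left(-14\right) 11 = \frac{1}{-2 + \left(-1\right)^{\frac{3}{2}} + 2 \left(-1\right)^{\frac{5}{2}}} \left(-14\right) 11 = \frac{1}{-2 - i + 2 i} \left(-14\right) 11 = \frac{1}{-2 + i} \left(-14\right) 11 = \frac{-2 - i}{5} \left(-14\right) 11 = - \frac{14 \left(-2 - i\right)}{5} \cdot 11 = - \frac{154 \left(-2 - i\right)}{5}$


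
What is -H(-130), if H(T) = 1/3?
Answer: -1/3 ≈ -0.33333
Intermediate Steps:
H(T) = 1/3
-H(-130) = -1*1/3 = -1/3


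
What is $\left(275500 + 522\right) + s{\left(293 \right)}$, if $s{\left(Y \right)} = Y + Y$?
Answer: $276608$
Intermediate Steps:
$s{\left(Y \right)} = 2 Y$
$\left(275500 + 522\right) + s{\left(293 \right)} = \left(275500 + 522\right) + 2 \cdot 293 = 276022 + 586 = 276608$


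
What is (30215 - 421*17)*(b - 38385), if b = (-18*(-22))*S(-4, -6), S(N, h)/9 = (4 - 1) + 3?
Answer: -392009058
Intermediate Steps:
S(N, h) = 54 (S(N, h) = 9*((4 - 1) + 3) = 9*(3 + 3) = 9*6 = 54)
b = 21384 (b = -18*(-22)*54 = 396*54 = 21384)
(30215 - 421*17)*(b - 38385) = (30215 - 421*17)*(21384 - 38385) = (30215 - 7157)*(-17001) = 23058*(-17001) = -392009058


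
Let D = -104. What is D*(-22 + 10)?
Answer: 1248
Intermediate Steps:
D*(-22 + 10) = -104*(-22 + 10) = -104*(-12) = 1248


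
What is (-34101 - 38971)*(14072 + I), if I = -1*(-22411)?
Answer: -2665885776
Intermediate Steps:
I = 22411
(-34101 - 38971)*(14072 + I) = (-34101 - 38971)*(14072 + 22411) = -73072*36483 = -2665885776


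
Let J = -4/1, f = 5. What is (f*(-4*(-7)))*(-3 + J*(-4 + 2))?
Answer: 700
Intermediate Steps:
J = -4 (J = -4*1 = -4)
(f*(-4*(-7)))*(-3 + J*(-4 + 2)) = (5*(-4*(-7)))*(-3 - 4*(-4 + 2)) = (5*28)*(-3 - 4*(-2)) = 140*(-3 + 8) = 140*5 = 700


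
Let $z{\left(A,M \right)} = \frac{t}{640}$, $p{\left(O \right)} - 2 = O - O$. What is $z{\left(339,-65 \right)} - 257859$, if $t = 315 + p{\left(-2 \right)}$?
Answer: $- \frac{165029443}{640} \approx -2.5786 \cdot 10^{5}$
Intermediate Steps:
$p{\left(O \right)} = 2$ ($p{\left(O \right)} = 2 + \left(O - O\right) = 2 + 0 = 2$)
$t = 317$ ($t = 315 + 2 = 317$)
$z{\left(A,M \right)} = \frac{317}{640}$
$z{\left(339,-65 \right)} - 257859 = \frac{317}{640} - 257859 = - \frac{165029443}{640}$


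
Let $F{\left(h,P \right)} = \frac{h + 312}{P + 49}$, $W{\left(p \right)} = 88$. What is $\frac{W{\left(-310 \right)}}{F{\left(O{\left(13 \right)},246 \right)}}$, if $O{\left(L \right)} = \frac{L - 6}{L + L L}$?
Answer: $\frac{674960}{8113} \approx 83.195$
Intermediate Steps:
$O{\left(L \right)} = \frac{-6 + L}{L + L^{2}}$
$F{\left(h,P \right)} = \frac{312 + h}{49 + P}$
$\frac{W{\left(-310 \right)}}{F{\left(O{\left(13 \right)},246 \right)}} = \frac{88}{\frac{1}{49 + 246} \left(312 + \frac{-6 + 13}{13 \left(1 + 13\right)}\right)} = \frac{88}{\frac{1}{295} \left(312 + \frac{1}{13} \cdot \frac{1}{14} \cdot 7\right)} = \frac{88}{\frac{1}{295} \left(312 + \frac{1}{26}\right)} = \frac{88}{\frac{1}{295} \cdot \frac{8113}{26}} = \frac{88}{\frac{8113}{7670}} = 88 \cdot \frac{7670}{8113} = \frac{674960}{8113}$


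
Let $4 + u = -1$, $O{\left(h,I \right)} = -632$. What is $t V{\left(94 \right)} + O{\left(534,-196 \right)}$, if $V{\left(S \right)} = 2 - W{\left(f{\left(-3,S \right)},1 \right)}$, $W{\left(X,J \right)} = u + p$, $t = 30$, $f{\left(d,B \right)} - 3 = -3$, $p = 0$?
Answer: $-422$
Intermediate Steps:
$u = -5$ ($u = -4 - 1 = -5$)
$f{\left(d,B \right)} = 0$ ($f{\left(d,B \right)} = 3 - 3 = 0$)
$W{\left(X,J \right)} = -5$ ($W{\left(X,J \right)} = -5 + 0 = -5$)
$V{\left(S \right)} = 7$ ($V{\left(S \right)} = 2 - -5 = 2 + 5 = 7$)
$t V{\left(94 \right)} + O{\left(534,-196 \right)} = 30 \cdot 7 - 632 = 210 - 632 = -422$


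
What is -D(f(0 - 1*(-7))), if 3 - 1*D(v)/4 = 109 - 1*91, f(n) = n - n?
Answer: 60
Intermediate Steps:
f(n) = 0
D(v) = -60 (D(v) = 12 - 4*(109 - 1*91) = 12 - 4*(109 - 91) = 12 - 4*18 = 12 - 72 = -60)
-D(f(0 - 1*(-7))) = -1*(-60) = 60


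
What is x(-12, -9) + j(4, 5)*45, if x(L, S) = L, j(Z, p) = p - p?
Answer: -12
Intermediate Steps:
j(Z, p) = 0
x(-12, -9) + j(4, 5)*45 = -12 + 0*45 = -12 + 0 = -12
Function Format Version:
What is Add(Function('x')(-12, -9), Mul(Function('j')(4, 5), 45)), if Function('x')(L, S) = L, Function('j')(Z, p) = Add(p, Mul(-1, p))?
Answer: -12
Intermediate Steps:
Function('j')(Z, p) = 0
Add(Function('x')(-12, -9), Mul(Function('j')(4, 5), 45)) = Add(-12, Mul(0, 45)) = Add(-12, 0) = -12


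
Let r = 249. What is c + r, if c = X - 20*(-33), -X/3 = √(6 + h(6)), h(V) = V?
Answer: 909 - 6*√3 ≈ 898.61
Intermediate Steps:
X = -6*√3 (X = -3*√(6 + 6) = -6*√3 ≈ -10.392)
c = 660 - 6*√3 (c = -6*√3 - 20*(-33) = -6*√3 + 660 = 660 - 6*√3 ≈ 649.61)
c + r = (660 - 6*√3) + 249 = 909 - 6*√3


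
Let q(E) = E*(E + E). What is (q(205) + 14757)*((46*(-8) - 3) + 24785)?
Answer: 2412274098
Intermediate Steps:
q(E) = 2*E**2 (q(E) = E*(2*E) = 2*E**2)
(q(205) + 14757)*((46*(-8) - 3) + 24785) = (2*205**2 + 14757)*((46*(-8) - 3) + 24785) = (2*42025 + 14757)*((-368 - 3) + 24785) = (84050 + 14757)*(-371 + 24785) = 98807*24414 = 2412274098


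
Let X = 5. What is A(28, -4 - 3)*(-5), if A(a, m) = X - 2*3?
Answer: 5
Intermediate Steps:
A(a, m) = -1 (A(a, m) = 5 - 2*3 = 5 - 6 = -1)
A(28, -4 - 3)*(-5) = -1*(-5) = 5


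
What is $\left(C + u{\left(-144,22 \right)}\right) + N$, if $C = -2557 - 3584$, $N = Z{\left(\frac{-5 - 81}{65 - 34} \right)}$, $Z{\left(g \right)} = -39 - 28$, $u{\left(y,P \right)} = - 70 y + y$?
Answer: $3728$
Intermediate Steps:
$u{\left(y,P \right)} = - 69 y$
$Z{\left(g \right)} = -67$
$N = -67$
$C = -6141$ ($C = -2557 - 3584 = -6141$)
$\left(C + u{\left(-144,22 \right)}\right) + N = \left(-6141 - -9936\right) - 67 = \left(-6141 + 9936\right) - 67 = 3795 - 67 = 3728$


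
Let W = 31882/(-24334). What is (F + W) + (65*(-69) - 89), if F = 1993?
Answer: -31418968/12167 ≈ -2582.3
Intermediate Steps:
W = -15941/12167 (W = 31882*(-1/24334) = -15941/12167 ≈ -1.3102)
(F + W) + (65*(-69) - 89) = (1993 - 15941/12167) + (65*(-69) - 89) = 24232890/12167 + (-4485 - 89) = 24232890/12167 - 4574 = -31418968/12167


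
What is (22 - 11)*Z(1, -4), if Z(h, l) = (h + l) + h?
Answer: -22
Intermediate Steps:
Z(h, l) = l + 2*h
(22 - 11)*Z(1, -4) = (22 - 11)*(-4 + 2*1) = 11*(-4 + 2) = 11*(-2) = -22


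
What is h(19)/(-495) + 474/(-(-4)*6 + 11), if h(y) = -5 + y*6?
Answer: 46163/3465 ≈ 13.323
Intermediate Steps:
h(y) = -5 + 6*y
h(19)/(-495) + 474/(-(-4)*6 + 11) = (-5 + 6*19)/(-495) + 474/(-(-4)*6 + 11) = (-5 + 114)*(-1/495) + 474/(-4*(-6) + 11) = 109*(-1/495) + 474/(24 + 11) = -109/495 + 474/35 = 46163/3465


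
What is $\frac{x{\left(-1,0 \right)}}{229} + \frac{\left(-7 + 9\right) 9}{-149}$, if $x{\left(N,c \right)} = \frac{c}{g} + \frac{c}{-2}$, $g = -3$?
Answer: $- \frac{18}{149} \approx -0.12081$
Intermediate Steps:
$x{\left(N,c \right)} = - \frac{5 c}{6}$ ($x{\left(N,c \right)} = \frac{c}{-3} + \frac{c}{-2} = c \left(- \frac{1}{3}\right) + c \left(- \frac{1}{2}\right) = - \frac{c}{3} - \frac{c}{2} = - \frac{5 c}{6}$)
$\frac{x{\left(-1,0 \right)}}{229} + \frac{\left(-7 + 9\right) 9}{-149} = \frac{\left(- \frac{5}{6}\right) 0}{229} + \frac{\left(-7 + 9\right) 9}{-149} = 0 \cdot \frac{1}{229} + 2 \cdot 9 \left(- \frac{1}{149}\right) = 0 + 18 \left(- \frac{1}{149}\right) = 0 - \frac{18}{149} = - \frac{18}{149}$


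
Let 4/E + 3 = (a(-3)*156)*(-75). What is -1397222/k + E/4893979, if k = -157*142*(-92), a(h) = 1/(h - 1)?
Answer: -4995140827738861/7332602556114156 ≈ -0.68122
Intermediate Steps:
a(h) = 1/(-1 + h)
k = 2051048 (k = -22294*(-92) = 2051048)
E = 2/1461 (E = 4/(-3 + (156/(-1 - 3))*(-75)) = 4/(-3 + (156/(-4))*(-75)) = 4/(-3 - ¼*156*(-75)) = 4/(-3 - 39*(-75)) = 4/(-3 + 2925) = 4/2922 = 4*(1/2922) = 2/1461 ≈ 0.0013689)
-1397222/k + E/4893979 = -1397222/2051048 + (2/1461)/4893979 = -1397222*1/2051048 + (2/1461)*(1/4893979) = -698611/1025524 + 2/7150103319 = -4995140827738861/7332602556114156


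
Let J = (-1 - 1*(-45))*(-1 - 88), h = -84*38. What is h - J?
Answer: 724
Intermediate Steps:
h = -3192
J = -3916 (J = (-1 + 45)*(-89) = 44*(-89) = -3916)
h - J = -3192 - 1*(-3916) = -3192 + 3916 = 724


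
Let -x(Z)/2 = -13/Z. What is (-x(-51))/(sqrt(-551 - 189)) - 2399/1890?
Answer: -2399/1890 - 13*I*sqrt(185)/9435 ≈ -1.2693 - 0.018741*I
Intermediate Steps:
x(Z) = 26/Z (x(Z) = -(-26)/Z = 26/Z)
(-x(-51))/(sqrt(-551 - 189)) - 2399/1890 = (-26/(-51))/(sqrt(-551 - 189)) - 2399/1890 = (-26*(-1)/51)/(sqrt(-740)) - 2399*1/1890 = (-1*(-26/51))/((2*I*sqrt(185))) - 2399/1890 = 26*(-I*sqrt(185)/370)/51 - 2399/1890 = -13*I*sqrt(185)/9435 - 2399/1890 = -2399/1890 - 13*I*sqrt(185)/9435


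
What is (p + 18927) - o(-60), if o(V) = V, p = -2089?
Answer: 16898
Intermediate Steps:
(p + 18927) - o(-60) = (-2089 + 18927) - 1*(-60) = 16838 + 60 = 16898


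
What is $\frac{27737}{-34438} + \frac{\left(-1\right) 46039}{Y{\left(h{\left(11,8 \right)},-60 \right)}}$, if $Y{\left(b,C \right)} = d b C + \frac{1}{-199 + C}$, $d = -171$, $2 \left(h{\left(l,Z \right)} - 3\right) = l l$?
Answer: $- \frac{5091013775831}{5811105622982} \approx -0.87608$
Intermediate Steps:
$h{\left(l,Z \right)} = 3 + \frac{l^{2}}{2}$ ($h{\left(l,Z \right)} = 3 + \frac{l l}{2} = 3 + \frac{l^{2}}{2}$)
$Y{\left(b,C \right)} = \frac{1}{-199 + C} - 171 C b$ ($Y{\left(b,C \right)} = - 171 b C + \frac{1}{-199 + C} = - 171 C b + \frac{1}{-199 + C} = \frac{1}{-199 + C} - 171 C b$)
$\frac{27737}{-34438} + \frac{\left(-1\right) 46039}{Y{\left(h{\left(11,8 \right)},-60 \right)}} = \frac{27737}{-34438} + \frac{\left(-1\right) 46039}{\frac{1}{-199 - 60} \left(1 - 171 \left(3 + \frac{11^{2}}{2}\right) \left(-60\right)^{2} + 34029 \left(-60\right) \left(3 + \frac{11^{2}}{2}\right)\right)} = 27737 \left(- \frac{1}{34438}\right) - \frac{46039}{\frac{1}{-259} \left(1 - 171 \left(3 + \frac{1}{2} \cdot 121\right) 3600 + 34029 \left(-60\right) \left(3 + \frac{1}{2} \cdot 121\right)\right)} = - \frac{27737}{34438} - \frac{46039}{\left(- \frac{1}{259}\right) \left(1 - 171 \left(3 + \frac{121}{2}\right) 3600 + 34029 \left(-60\right) \left(3 + \frac{121}{2}\right)\right)} = - \frac{27737}{34438} - \frac{46039}{\left(- \frac{1}{259}\right) \left(1 - \frac{21717}{2} \cdot 3600 + 34029 \left(-60\right) \frac{127}{2}\right)} = - \frac{27737}{34438} - \frac{46039}{\left(- \frac{1}{259}\right) \left(1 - 39090600 - 129650490\right)} = - \frac{27737}{34438} - \frac{46039}{\left(- \frac{1}{259}\right) \left(-168741089\right)} = - \frac{27737}{34438} - \frac{46039}{\frac{168741089}{259}} = - \frac{27737}{34438} - \frac{11924101}{168741089} = - \frac{5091013775831}{5811105622982}$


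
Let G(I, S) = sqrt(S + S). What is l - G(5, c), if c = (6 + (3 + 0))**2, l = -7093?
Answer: -7093 - 9*sqrt(2) ≈ -7105.7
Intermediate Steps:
c = 81 (c = (6 + 3)**2 = 9**2 = 81)
G(I, S) = sqrt(2)*sqrt(S) (G(I, S) = sqrt(2*S) = sqrt(2)*sqrt(S))
l - G(5, c) = -7093 - sqrt(2)*sqrt(81) = -7093 - sqrt(2)*9 = -7093 - 9*sqrt(2)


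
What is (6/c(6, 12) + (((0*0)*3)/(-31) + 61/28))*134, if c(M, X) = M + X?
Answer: 14137/42 ≈ 336.60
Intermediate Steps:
(6/c(6, 12) + (((0*0)*3)/(-31) + 61/28))*134 = (6/(6 + 12) + (((0*0)*3)/(-31) + 61/28))*134 = (6/18 + ((0*3)*(-1/31) + 61*(1/28)))*134 = (6*(1/18) + (0*(-1/31) + 61/28))*134 = (⅓ + (0 + 61/28))*134 = (⅓ + 61/28)*134 = (211/84)*134 = 14137/42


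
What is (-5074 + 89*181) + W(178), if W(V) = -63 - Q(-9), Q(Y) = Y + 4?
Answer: 10977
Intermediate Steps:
Q(Y) = 4 + Y
W(V) = -58 (W(V) = -63 - (4 - 9) = -63 - 1*(-5) = -63 + 5 = -58)
(-5074 + 89*181) + W(178) = (-5074 + 89*181) - 58 = (-5074 + 16109) - 58 = 11035 - 58 = 10977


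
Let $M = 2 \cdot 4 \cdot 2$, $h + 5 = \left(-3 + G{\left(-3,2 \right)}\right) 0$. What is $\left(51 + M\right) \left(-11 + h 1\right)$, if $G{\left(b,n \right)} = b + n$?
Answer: $-1072$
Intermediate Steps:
$h = -5$ ($h = -5 + \left(-3 + \left(-3 + 2\right)\right) 0 = -5 + \left(-3 - 1\right) 0 = -5 - 0 = -5 + 0 = -5$)
$M = 16$ ($M = 8 \cdot 2 = 16$)
$\left(51 + M\right) \left(-11 + h 1\right) = \left(51 + 16\right) \left(-11 - 5\right) = 67 \left(-11 - 5\right) = 67 \left(-16\right) = -1072$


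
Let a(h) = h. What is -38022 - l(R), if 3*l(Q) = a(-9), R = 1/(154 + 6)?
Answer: -38019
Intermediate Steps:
R = 1/160 ≈ 0.0062500
l(Q) = -3 (l(Q) = (1/3)*(-9) = -3)
-38022 - l(R) = -38022 - 1*(-3) = -38022 + 3 = -38019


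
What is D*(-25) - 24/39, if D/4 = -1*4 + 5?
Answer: -1308/13 ≈ -100.62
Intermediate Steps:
D = 4 (D = 4*(-1*4 + 5) = 4*(-4 + 5) = 4*1 = 4)
D*(-25) - 24/39 = 4*(-25) - 24/39 = -100 - 24*1/39 = -100 - 8/13 = -1308/13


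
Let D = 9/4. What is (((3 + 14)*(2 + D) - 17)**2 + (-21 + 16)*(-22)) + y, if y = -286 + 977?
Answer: 61657/16 ≈ 3853.6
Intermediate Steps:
D = 9/4 (D = 9*(1/4) = 9/4 ≈ 2.2500)
y = 691
(((3 + 14)*(2 + D) - 17)**2 + (-21 + 16)*(-22)) + y = (((3 + 14)*(2 + 9/4) - 17)**2 + (-21 + 16)*(-22)) + 691 = ((17*(17/4) - 17)**2 - 5*(-22)) + 691 = ((289/4 - 17)**2 + 110) + 691 = ((221/4)**2 + 110) + 691 = (48841/16 + 110) + 691 = 50601/16 + 691 = 61657/16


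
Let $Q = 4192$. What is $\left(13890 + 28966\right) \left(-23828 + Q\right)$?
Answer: $-841520416$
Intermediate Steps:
$\left(13890 + 28966\right) \left(-23828 + Q\right) = \left(13890 + 28966\right) \left(-23828 + 4192\right) = 42856 \left(-19636\right) = -841520416$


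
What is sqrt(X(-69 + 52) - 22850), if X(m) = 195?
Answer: I*sqrt(22655) ≈ 150.52*I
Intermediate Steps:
sqrt(X(-69 + 52) - 22850) = sqrt(195 - 22850) = sqrt(-22655) = I*sqrt(22655)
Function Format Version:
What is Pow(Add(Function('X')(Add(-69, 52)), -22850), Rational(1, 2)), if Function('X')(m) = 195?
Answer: Mul(I, Pow(22655, Rational(1, 2))) ≈ Mul(150.52, I)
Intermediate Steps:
Pow(Add(Function('X')(Add(-69, 52)), -22850), Rational(1, 2)) = Pow(Add(195, -22850), Rational(1, 2)) = Pow(-22655, Rational(1, 2)) = Mul(I, Pow(22655, Rational(1, 2)))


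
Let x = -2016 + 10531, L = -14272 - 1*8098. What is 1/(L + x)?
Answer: -1/13855 ≈ -7.2176e-5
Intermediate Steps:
L = -22370 (L = -14272 - 8098 = -22370)
x = 8515
1/(L + x) = 1/(-22370 + 8515) = 1/(-13855) = -1/13855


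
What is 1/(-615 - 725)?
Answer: -1/1340 ≈ -0.00074627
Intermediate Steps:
1/(-615 - 725) = 1/(-1340) = -1/1340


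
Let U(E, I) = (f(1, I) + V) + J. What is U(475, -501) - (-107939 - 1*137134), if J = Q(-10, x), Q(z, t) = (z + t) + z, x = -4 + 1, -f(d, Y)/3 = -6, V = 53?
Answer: 245121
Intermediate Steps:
f(d, Y) = 18 (f(d, Y) = -3*(-6) = 18)
x = -3
Q(z, t) = t + 2*z (Q(z, t) = (t + z) + z = t + 2*z)
J = -23 (J = -3 + 2*(-10) = -3 - 20 = -23)
U(E, I) = 48 (U(E, I) = (18 + 53) - 23 = 71 - 23 = 48)
U(475, -501) - (-107939 - 1*137134) = 48 - (-107939 - 1*137134) = 48 - (-107939 - 137134) = 48 - 1*(-245073) = 48 + 245073 = 245121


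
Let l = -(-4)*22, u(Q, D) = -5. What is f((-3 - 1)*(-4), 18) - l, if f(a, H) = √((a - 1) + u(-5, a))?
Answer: -88 + √10 ≈ -84.838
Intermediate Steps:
l = 88 (l = -4*(-22) = 88)
f(a, H) = √(-6 + a) (f(a, H) = √((a - 1) - 5) = √((-1 + a) - 5) = √(-6 + a))
f((-3 - 1)*(-4), 18) - l = √(-6 + (-3 - 1)*(-4)) - 1*88 = √(-6 - 4*(-4)) - 88 = √(-6 + 16) - 88 = √10 - 88 = -88 + √10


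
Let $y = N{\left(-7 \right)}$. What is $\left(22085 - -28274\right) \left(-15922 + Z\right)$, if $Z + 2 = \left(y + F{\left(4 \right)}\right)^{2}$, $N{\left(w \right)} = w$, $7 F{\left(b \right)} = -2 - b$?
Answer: $- \frac{39141583109}{49} \approx -7.9881 \cdot 10^{8}$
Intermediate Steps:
$F{\left(b \right)} = - \frac{2}{7} - \frac{b}{7}$ ($F{\left(b \right)} = \frac{-2 - b}{7} = - \frac{2}{7} - \frac{b}{7}$)
$y = -7$
$Z = \frac{2927}{49}$ ($Z = -2 + \left(-7 - \frac{6}{7}\right)^{2} = -2 + \left(- \frac{55}{7}\right)^{2} = -2 + \frac{3025}{49} = \frac{2927}{49} \approx 59.735$)
$\left(22085 - -28274\right) \left(-15922 + Z\right) = \left(22085 - -28274\right) \left(-15922 + \frac{2927}{49}\right) = \left(22085 + 28274\right) \left(- \frac{777251}{49}\right) = 50359 \left(- \frac{777251}{49}\right) = - \frac{39141583109}{49}$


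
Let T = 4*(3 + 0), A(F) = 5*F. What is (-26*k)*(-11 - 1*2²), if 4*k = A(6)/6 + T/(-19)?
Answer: 16185/38 ≈ 425.92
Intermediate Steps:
T = 12 (T = 4*3 = 12)
k = 83/76 (k = ((5*6)/6 + 12/(-19))/4 = (30*(⅙) + 12*(-1/19))/4 = (5 - 12/19)/4 = (¼)*(83/19) = 83/76 ≈ 1.0921)
(-26*k)*(-11 - 1*2²) = (-26*83/76)*(-11 - 1*2²) = -1079*(-11 - 1*4)/38 = -1079*(-11 - 4)/38 = -1079/38*(-15) = 16185/38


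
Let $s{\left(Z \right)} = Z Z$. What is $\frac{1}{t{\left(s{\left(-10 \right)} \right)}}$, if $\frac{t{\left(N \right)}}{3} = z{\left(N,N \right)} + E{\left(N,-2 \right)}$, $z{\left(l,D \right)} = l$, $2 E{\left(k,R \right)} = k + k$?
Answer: $\frac{1}{600} \approx 0.0016667$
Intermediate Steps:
$E{\left(k,R \right)} = k$ ($E{\left(k,R \right)} = \frac{k + k}{2} = \frac{2 k}{2} = k$)
$s{\left(Z \right)} = Z^{2}$
$t{\left(N \right)} = 6 N$ ($t{\left(N \right)} = 3 \left(N + N\right) = 3 \cdot 2 N = 6 N$)
$\frac{1}{t{\left(s{\left(-10 \right)} \right)}} = \frac{1}{6 \left(-10\right)^{2}} = \frac{1}{6 \cdot 100} = \frac{1}{600}$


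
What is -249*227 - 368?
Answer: -56891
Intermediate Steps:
-249*227 - 368 = -56523 - 368 = -56891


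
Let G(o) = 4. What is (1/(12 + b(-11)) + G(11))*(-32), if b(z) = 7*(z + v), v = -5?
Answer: -3192/25 ≈ -127.68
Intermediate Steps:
b(z) = -35 + 7*z (b(z) = 7*(z - 5) = 7*(-5 + z) = -35 + 7*z)
(1/(12 + b(-11)) + G(11))*(-32) = (1/(12 + (-35 + 7*(-11))) + 4)*(-32) = (1/(12 + (-35 - 77)) + 4)*(-32) = (1/(12 - 112) + 4)*(-32) = (1/(-100) + 4)*(-32) = (-1/100 + 4)*(-32) = (399/100)*(-32) = -3192/25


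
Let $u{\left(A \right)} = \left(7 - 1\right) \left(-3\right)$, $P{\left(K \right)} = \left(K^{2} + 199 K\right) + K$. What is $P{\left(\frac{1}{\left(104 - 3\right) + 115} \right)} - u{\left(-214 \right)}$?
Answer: $\frac{883009}{46656} \approx 18.926$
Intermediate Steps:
$P{\left(K \right)} = K^{2} + 200 K$
$u{\left(A \right)} = -18$ ($u{\left(A \right)} = 6 \left(-3\right) = -18$)
$P{\left(\frac{1}{\left(104 - 3\right) + 115} \right)} - u{\left(-214 \right)} = \frac{200 + \frac{1}{\left(104 - 3\right) + 115}}{\left(104 - 3\right) + 115} - -18 = \frac{200 + \frac{1}{\left(104 - 3\right) + 115}}{\left(104 - 3\right) + 115} + 18 = \frac{200 + \frac{1}{101 + 115}}{101 + 115} + 18 = \frac{200 + \frac{1}{216}}{216} + 18 = \frac{1}{216} \cdot \frac{43201}{216} + 18 = \frac{43201}{46656} + 18 = \frac{883009}{46656}$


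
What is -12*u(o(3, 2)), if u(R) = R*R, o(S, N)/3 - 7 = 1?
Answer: -6912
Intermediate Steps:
o(S, N) = 24 (o(S, N) = 21 + 3*1 = 21 + 3 = 24)
u(R) = R**2
-12*u(o(3, 2)) = -12*24**2 = -12*576 = -6912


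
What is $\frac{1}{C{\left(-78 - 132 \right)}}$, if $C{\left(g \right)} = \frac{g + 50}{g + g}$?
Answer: $\frac{21}{8} \approx 2.625$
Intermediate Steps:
$C{\left(g \right)} = \frac{50 + g}{2 g}$
$\frac{1}{C{\left(-78 - 132 \right)}} = \frac{1}{\frac{1}{2} \frac{1}{-78 - 132} \left(50 - 210\right)} = \frac{1}{\frac{1}{2} \frac{1}{-210} \left(50 - 210\right)} = \frac{1}{\frac{1}{2} \left(- \frac{1}{210}\right) \left(-160\right)} = \frac{1}{\frac{8}{21}} = \frac{21}{8}$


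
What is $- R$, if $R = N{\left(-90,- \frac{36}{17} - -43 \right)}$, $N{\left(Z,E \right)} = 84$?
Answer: $-84$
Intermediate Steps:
$R = 84$
$- R = \left(-1\right) 84 = -84$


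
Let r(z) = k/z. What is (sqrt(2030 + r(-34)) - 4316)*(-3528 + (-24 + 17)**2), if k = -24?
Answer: 15015364 - 3479*sqrt(586874)/17 ≈ 1.4859e+7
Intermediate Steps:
r(z) = -24/z
(sqrt(2030 + r(-34)) - 4316)*(-3528 + (-24 + 17)**2) = (sqrt(2030 - 24/(-34)) - 4316)*(-3528 + (-24 + 17)**2) = (sqrt(2030 - 24*(-1/34)) - 4316)*(-3528 + (-7)**2) = (sqrt(2030 + 12/17) - 4316)*(-3528 + 49) = (sqrt(34522/17) - 4316)*(-3479) = (sqrt(586874)/17 - 4316)*(-3479) = (-4316 + sqrt(586874)/17)*(-3479) = 15015364 - 3479*sqrt(586874)/17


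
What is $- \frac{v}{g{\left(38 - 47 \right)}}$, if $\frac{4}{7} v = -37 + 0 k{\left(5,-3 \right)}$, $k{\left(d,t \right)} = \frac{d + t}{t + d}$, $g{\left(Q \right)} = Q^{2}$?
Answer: $\frac{259}{324} \approx 0.79938$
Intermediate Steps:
$k{\left(d,t \right)} = 1$ ($k{\left(d,t \right)} = \frac{d + t}{d + t} = 1$)
$v = - \frac{259}{4}$ ($v = \frac{7 \left(-37 + 0 \cdot 1\right)}{4} = \frac{7 \left(-37 + 0\right)}{4} = \frac{7}{4} \left(-37\right) = - \frac{259}{4} \approx -64.75$)
$- \frac{v}{g{\left(38 - 47 \right)}} = - \frac{-259}{4 \left(38 - 47\right)^{2}} = - \frac{-259}{4 \left(-9\right)^{2}} = - \frac{-259}{4 \cdot 81} = \left(-1\right) \left(- \frac{259}{324}\right) = \frac{259}{324}$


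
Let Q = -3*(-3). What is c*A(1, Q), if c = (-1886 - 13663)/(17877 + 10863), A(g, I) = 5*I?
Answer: -46647/1916 ≈ -24.346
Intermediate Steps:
Q = 9
c = -5183/9580 (c = -15549/28740 = -15549*1/28740 = -5183/9580 ≈ -0.54102)
c*A(1, Q) = -5183*9/1916 = -5183/9580*45 = -46647/1916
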